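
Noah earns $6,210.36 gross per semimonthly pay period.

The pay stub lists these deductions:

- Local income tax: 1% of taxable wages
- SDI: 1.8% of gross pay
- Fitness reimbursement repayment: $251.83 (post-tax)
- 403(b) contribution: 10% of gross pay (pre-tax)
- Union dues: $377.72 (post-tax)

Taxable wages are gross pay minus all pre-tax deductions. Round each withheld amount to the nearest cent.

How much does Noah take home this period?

$4,792.09

403(b) contribution: $6,210.36 × 0.1 = $621.04
Taxable wages = $6,210.36 − $621.04 = $5,589.32
Local income tax: $5,589.32 × 0.01 = $55.89
SDI: $6,210.36 × 0.018 = $111.79
Fitness reimbursement repayment: $251.83
Union dues: $377.72
Total deductions = $621.04 + $55.89 + $111.79 + $251.83 + $377.72 = $1,418.27
Net pay = $6,210.36 − $1,418.27 = $4,792.09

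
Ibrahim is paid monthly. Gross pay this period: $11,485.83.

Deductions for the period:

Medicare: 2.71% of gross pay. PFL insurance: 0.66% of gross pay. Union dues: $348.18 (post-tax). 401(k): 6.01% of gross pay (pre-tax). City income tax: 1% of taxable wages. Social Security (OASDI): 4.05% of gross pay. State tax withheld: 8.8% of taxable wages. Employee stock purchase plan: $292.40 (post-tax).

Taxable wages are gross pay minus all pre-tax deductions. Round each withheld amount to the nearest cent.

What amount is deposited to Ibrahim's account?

$8,244.72

401(k): $11,485.83 × 0.0601 = $690.30
Taxable wages = $11,485.83 − $690.30 = $10,795.53
City income tax: $10,795.53 × 0.01 = $107.96
State tax withheld: $10,795.53 × 0.088 = $950.01
PFL insurance: $11,485.83 × 0.0066 = $75.81
Social Security (OASDI): $11,485.83 × 0.0405 = $465.18
Medicare: $11,485.83 × 0.0271 = $311.27
Employee stock purchase plan: $292.40
Union dues: $348.18
Total deductions = $690.30 + $107.96 + $950.01 + $75.81 + $465.18 + $311.27 + $292.40 + $348.18 = $3,241.11
Net pay = $11,485.83 − $3,241.11 = $8,244.72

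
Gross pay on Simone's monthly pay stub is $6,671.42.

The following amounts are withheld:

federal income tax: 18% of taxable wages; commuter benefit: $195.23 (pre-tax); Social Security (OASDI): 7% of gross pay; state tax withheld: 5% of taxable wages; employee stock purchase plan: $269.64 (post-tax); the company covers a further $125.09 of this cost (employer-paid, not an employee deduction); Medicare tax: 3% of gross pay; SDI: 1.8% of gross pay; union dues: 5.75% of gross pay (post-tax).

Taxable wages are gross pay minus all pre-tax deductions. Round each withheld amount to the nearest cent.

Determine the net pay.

Commuter benefit: $195.23
Taxable wages = $6,671.42 − $195.23 = $6,476.19
State tax withheld: $6,476.19 × 0.05 = $323.81
Federal income tax: $6,476.19 × 0.18 = $1,165.71
SDI: $6,671.42 × 0.018 = $120.09
Social Security (OASDI): $6,671.42 × 0.07 = $467.00
Medicare tax: $6,671.42 × 0.03 = $200.14
Union dues: $6,671.42 × 0.0575 = $383.61
Employee stock purchase plan: $269.64
(Employer's $125.09 toward employee stock purchase plan is not withheld from the employee.)
Total deductions = $195.23 + $323.81 + $1,165.71 + $120.09 + $467.00 + $200.14 + $383.61 + $269.64 = $3,125.23
Net pay = $6,671.42 − $3,125.23 = $3,546.19

$3,546.19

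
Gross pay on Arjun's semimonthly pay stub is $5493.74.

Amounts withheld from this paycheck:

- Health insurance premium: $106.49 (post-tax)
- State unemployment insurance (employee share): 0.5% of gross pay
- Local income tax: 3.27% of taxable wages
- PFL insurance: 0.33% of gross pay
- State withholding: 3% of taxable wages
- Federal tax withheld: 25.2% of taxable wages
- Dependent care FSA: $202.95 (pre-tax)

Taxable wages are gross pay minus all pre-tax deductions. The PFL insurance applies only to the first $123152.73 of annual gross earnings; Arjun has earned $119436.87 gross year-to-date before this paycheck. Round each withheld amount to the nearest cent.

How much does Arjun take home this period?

Dependent care FSA: $202.95
Taxable wages = $5493.74 − $202.95 = $5290.79
Local income tax: $5290.79 × 0.0327 = $173.01
Federal tax withheld: $5290.79 × 0.252 = $1333.28
State withholding: $5290.79 × 0.03 = $158.72
State unemployment insurance (employee share): $5493.74 × 0.005 = $27.47
PFL insurance: only $123152.73 − $119436.87 = $3715.86 of this check is subject → $3715.86 × 0.0033 = $12.26
Health insurance premium: $106.49
Total deductions = $202.95 + $173.01 + $1333.28 + $158.72 + $27.47 + $12.26 + $106.49 = $2014.18
Net pay = $5493.74 − $2014.18 = $3479.56

$3479.56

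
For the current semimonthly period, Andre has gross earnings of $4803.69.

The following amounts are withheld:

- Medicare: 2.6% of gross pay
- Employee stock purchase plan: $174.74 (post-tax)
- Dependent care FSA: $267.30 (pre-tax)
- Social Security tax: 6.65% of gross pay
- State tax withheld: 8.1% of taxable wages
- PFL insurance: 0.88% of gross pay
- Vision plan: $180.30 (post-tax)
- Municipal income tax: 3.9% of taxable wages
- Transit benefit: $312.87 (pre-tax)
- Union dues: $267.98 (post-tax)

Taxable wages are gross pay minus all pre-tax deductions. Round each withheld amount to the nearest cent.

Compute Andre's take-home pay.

Dependent care FSA: $267.30
Transit benefit: $312.87
Pre-tax total = $267.30 + $312.87 = $580.17
Taxable wages = $4803.69 − $580.17 = $4223.52
Municipal income tax: $4223.52 × 0.039 = $164.72
State tax withheld: $4223.52 × 0.081 = $342.11
Social Security tax: $4803.69 × 0.0665 = $319.45
PFL insurance: $4803.69 × 0.0088 = $42.27
Medicare: $4803.69 × 0.026 = $124.90
Vision plan: $180.30
Union dues: $267.98
Employee stock purchase plan: $174.74
Total deductions = $267.30 + $312.87 + $164.72 + $342.11 + $319.45 + $42.27 + $124.90 + $180.30 + $267.98 + $174.74 = $2196.64
Net pay = $4803.69 − $2196.64 = $2607.05

$2607.05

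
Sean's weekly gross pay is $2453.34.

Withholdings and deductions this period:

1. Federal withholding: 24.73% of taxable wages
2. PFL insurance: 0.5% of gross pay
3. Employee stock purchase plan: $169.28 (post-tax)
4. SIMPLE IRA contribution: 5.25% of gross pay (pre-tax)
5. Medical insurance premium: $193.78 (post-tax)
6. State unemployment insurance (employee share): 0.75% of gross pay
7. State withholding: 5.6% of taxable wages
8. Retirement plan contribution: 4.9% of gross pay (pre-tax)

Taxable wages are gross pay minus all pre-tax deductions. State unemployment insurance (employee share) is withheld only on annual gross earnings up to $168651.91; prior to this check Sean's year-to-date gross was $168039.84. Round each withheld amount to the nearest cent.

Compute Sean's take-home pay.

$1155.84

Retirement plan contribution: $2453.34 × 0.049 = $120.21
SIMPLE IRA contribution: $2453.34 × 0.0525 = $128.80
Pre-tax total = $120.21 + $128.80 = $249.01
Taxable wages = $2453.34 − $249.01 = $2204.33
State withholding: $2204.33 × 0.056 = $123.44
Federal withholding: $2204.33 × 0.2473 = $545.13
PFL insurance: $2453.34 × 0.005 = $12.27
State unemployment insurance (employee share): only $168651.91 − $168039.84 = $612.07 of this check is subject → $612.07 × 0.0075 = $4.59
Employee stock purchase plan: $169.28
Medical insurance premium: $193.78
Total deductions = $120.21 + $128.80 + $123.44 + $545.13 + $12.27 + $4.59 + $169.28 + $193.78 = $1297.50
Net pay = $2453.34 − $1297.50 = $1155.84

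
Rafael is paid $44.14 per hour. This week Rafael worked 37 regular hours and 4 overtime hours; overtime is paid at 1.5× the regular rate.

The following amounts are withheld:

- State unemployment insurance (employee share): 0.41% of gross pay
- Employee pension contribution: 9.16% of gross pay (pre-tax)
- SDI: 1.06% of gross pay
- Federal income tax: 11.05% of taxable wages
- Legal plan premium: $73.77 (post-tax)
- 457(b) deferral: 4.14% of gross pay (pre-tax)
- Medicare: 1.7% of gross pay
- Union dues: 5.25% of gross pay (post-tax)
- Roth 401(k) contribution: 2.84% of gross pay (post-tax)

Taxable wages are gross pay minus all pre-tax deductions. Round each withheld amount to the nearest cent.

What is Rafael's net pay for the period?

Regular pay: 37 × $44.14 = $1,633.18
Overtime pay: 4 × $44.14 × 1.5 = $264.84
Gross pay = $1,633.18 + $264.84 = $1,898.02
457(b) deferral: $1,898.02 × 0.0414 = $78.58
Employee pension contribution: $1,898.02 × 0.0916 = $173.86
Pre-tax total = $78.58 + $173.86 = $252.44
Taxable wages = $1,898.02 − $252.44 = $1,645.58
Federal income tax: $1,645.58 × 0.1105 = $181.84
Medicare: $1,898.02 × 0.017 = $32.27
SDI: $1,898.02 × 0.0106 = $20.12
State unemployment insurance (employee share): $1,898.02 × 0.0041 = $7.78
Union dues: $1,898.02 × 0.0525 = $99.65
Roth 401(k) contribution: $1,898.02 × 0.0284 = $53.90
Legal plan premium: $73.77
Total deductions = $78.58 + $173.86 + $181.84 + $32.27 + $20.12 + $7.78 + $99.65 + $53.90 + $73.77 = $721.77
Net pay = $1,898.02 − $721.77 = $1,176.25

$1,176.25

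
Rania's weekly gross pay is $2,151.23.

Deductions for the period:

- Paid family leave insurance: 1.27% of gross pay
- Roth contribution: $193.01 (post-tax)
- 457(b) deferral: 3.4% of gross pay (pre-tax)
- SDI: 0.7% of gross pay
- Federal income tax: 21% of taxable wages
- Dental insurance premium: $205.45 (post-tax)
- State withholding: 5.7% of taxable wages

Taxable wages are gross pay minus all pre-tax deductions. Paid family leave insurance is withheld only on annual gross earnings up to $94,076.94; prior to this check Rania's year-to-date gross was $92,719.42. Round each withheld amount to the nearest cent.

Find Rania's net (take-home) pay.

$1,092.48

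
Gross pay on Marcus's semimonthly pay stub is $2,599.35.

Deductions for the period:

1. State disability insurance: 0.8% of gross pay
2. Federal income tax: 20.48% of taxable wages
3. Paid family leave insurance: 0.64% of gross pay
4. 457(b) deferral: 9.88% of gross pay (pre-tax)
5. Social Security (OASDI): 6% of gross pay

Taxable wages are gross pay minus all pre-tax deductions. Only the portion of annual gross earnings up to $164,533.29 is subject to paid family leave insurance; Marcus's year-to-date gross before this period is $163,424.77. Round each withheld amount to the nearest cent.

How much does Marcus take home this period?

457(b) deferral: $2,599.35 × 0.0988 = $256.82
Taxable wages = $2,599.35 − $256.82 = $2,342.53
Federal income tax: $2,342.53 × 0.2048 = $479.75
Paid family leave insurance: only $164,533.29 − $163,424.77 = $1,108.52 of this check is subject → $1,108.52 × 0.0064 = $7.09
State disability insurance: $2,599.35 × 0.008 = $20.79
Social Security (OASDI): $2,599.35 × 0.06 = $155.96
Total deductions = $256.82 + $479.75 + $7.09 + $20.79 + $155.96 = $920.41
Net pay = $2,599.35 − $920.41 = $1,678.94

$1,678.94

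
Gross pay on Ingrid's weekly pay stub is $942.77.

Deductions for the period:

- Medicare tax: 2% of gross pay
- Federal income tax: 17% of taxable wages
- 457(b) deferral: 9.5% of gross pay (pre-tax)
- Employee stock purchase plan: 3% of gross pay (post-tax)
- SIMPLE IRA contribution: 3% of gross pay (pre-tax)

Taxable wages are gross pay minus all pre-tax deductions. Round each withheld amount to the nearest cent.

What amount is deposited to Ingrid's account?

$637.55

457(b) deferral: $942.77 × 0.095 = $89.56
SIMPLE IRA contribution: $942.77 × 0.03 = $28.28
Pre-tax total = $89.56 + $28.28 = $117.84
Taxable wages = $942.77 − $117.84 = $824.93
Federal income tax: $824.93 × 0.17 = $140.24
Medicare tax: $942.77 × 0.02 = $18.86
Employee stock purchase plan: $942.77 × 0.03 = $28.28
Total deductions = $89.56 + $28.28 + $140.24 + $18.86 + $28.28 = $305.22
Net pay = $942.77 − $305.22 = $637.55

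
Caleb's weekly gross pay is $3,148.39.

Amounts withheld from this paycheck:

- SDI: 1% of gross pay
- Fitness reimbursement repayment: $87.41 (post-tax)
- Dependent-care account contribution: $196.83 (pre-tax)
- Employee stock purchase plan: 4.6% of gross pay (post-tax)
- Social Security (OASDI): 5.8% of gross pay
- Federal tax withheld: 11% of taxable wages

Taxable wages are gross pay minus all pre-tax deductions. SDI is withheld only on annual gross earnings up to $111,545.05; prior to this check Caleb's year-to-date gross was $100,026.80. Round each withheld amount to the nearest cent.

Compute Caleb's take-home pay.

Dependent-care account contribution: $196.83
Taxable wages = $3,148.39 − $196.83 = $2,951.56
Federal tax withheld: $2,951.56 × 0.11 = $324.67
SDI: cap not yet reached, full $3,148.39 is subject → $3,148.39 × 0.01 = $31.48
Social Security (OASDI): $3,148.39 × 0.058 = $182.61
Employee stock purchase plan: $3,148.39 × 0.046 = $144.83
Fitness reimbursement repayment: $87.41
Total deductions = $196.83 + $324.67 + $31.48 + $182.61 + $144.83 + $87.41 = $967.83
Net pay = $3,148.39 − $967.83 = $2,180.56

$2,180.56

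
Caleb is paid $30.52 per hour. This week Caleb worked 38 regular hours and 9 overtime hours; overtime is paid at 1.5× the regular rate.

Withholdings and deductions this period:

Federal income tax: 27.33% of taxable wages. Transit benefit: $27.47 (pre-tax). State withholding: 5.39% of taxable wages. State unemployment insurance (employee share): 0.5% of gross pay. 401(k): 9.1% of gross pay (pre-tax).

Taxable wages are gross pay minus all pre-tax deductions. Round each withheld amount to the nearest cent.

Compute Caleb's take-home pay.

$934.92

Regular pay: 38 × $30.52 = $1,159.76
Overtime pay: 9 × $30.52 × 1.5 = $412.02
Gross pay = $1,159.76 + $412.02 = $1,571.78
Transit benefit: $27.47
401(k): $1,571.78 × 0.091 = $143.03
Pre-tax total = $27.47 + $143.03 = $170.50
Taxable wages = $1,571.78 − $170.50 = $1,401.28
State withholding: $1,401.28 × 0.0539 = $75.53
Federal income tax: $1,401.28 × 0.2733 = $382.97
State unemployment insurance (employee share): $1,571.78 × 0.005 = $7.86
Total deductions = $27.47 + $143.03 + $75.53 + $382.97 + $7.86 = $636.86
Net pay = $1,571.78 − $636.86 = $934.92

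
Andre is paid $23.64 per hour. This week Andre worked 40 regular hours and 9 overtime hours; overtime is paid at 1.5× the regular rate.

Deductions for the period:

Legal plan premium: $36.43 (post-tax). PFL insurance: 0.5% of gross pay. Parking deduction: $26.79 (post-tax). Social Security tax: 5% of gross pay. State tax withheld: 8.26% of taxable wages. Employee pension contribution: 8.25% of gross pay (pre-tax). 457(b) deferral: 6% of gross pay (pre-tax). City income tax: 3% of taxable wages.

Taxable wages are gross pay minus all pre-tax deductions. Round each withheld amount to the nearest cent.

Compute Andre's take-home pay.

$829.62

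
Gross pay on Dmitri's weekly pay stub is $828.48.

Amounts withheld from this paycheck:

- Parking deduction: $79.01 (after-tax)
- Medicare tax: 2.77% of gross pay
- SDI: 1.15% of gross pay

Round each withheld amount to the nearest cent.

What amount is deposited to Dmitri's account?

$716.99

SDI: $828.48 × 0.0115 = $9.53
Medicare tax: $828.48 × 0.0277 = $22.95
Parking deduction: $79.01
Total deductions = $9.53 + $22.95 + $79.01 = $111.49
Net pay = $828.48 − $111.49 = $716.99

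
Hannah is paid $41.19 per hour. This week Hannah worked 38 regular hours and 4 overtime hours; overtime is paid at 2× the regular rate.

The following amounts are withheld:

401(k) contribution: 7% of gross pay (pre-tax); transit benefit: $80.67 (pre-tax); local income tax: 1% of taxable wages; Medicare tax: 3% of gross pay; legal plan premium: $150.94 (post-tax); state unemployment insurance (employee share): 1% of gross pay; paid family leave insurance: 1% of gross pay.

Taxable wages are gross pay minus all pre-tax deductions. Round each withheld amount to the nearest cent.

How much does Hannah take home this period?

Regular pay: 38 × $41.19 = $1,565.22
Overtime pay: 4 × $41.19 × 2 = $329.52
Gross pay = $1,565.22 + $329.52 = $1,894.74
Transit benefit: $80.67
401(k) contribution: $1,894.74 × 0.07 = $132.63
Pre-tax total = $80.67 + $132.63 = $213.30
Taxable wages = $1,894.74 − $213.30 = $1,681.44
Local income tax: $1,681.44 × 0.01 = $16.81
State unemployment insurance (employee share): $1,894.74 × 0.01 = $18.95
Paid family leave insurance: $1,894.74 × 0.01 = $18.95
Medicare tax: $1,894.74 × 0.03 = $56.84
Legal plan premium: $150.94
Total deductions = $80.67 + $132.63 + $16.81 + $18.95 + $18.95 + $56.84 + $150.94 = $475.79
Net pay = $1,894.74 − $475.79 = $1,418.95

$1,418.95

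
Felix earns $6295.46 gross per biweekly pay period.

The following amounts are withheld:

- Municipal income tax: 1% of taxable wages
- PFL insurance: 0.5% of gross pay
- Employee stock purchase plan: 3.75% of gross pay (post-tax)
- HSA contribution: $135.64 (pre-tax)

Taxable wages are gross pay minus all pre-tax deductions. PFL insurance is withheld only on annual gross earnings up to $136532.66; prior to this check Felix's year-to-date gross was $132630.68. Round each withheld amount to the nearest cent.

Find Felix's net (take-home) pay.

$5842.63

HSA contribution: $135.64
Taxable wages = $6295.46 − $135.64 = $6159.82
Municipal income tax: $6159.82 × 0.01 = $61.60
PFL insurance: only $136532.66 − $132630.68 = $3901.98 of this check is subject → $3901.98 × 0.005 = $19.51
Employee stock purchase plan: $6295.46 × 0.0375 = $236.08
Total deductions = $135.64 + $61.60 + $19.51 + $236.08 = $452.83
Net pay = $6295.46 − $452.83 = $5842.63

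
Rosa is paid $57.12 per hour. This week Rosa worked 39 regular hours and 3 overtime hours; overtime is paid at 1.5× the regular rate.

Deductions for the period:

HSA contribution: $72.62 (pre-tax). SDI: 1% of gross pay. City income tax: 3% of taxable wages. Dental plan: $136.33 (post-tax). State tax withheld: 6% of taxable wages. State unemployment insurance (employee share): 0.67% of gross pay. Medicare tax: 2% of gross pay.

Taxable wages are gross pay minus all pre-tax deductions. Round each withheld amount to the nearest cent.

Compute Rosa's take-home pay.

Regular pay: 39 × $57.12 = $2,227.68
Overtime pay: 3 × $57.12 × 1.5 = $257.04
Gross pay = $2,227.68 + $257.04 = $2,484.72
HSA contribution: $72.62
Taxable wages = $2,484.72 − $72.62 = $2,412.10
City income tax: $2,412.10 × 0.03 = $72.36
State tax withheld: $2,412.10 × 0.06 = $144.73
State unemployment insurance (employee share): $2,484.72 × 0.0067 = $16.65
SDI: $2,484.72 × 0.01 = $24.85
Medicare tax: $2,484.72 × 0.02 = $49.69
Dental plan: $136.33
Total deductions = $72.62 + $72.36 + $144.73 + $16.65 + $24.85 + $49.69 + $136.33 = $517.23
Net pay = $2,484.72 − $517.23 = $1,967.49

$1,967.49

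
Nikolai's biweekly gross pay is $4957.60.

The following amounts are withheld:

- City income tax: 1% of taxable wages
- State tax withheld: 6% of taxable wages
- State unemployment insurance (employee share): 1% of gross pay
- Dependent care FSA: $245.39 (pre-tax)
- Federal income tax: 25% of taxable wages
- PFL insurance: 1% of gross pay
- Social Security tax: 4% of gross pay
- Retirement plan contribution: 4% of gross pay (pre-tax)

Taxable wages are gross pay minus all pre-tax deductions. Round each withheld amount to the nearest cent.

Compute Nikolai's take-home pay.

$2772.00

Retirement plan contribution: $4957.60 × 0.04 = $198.30
Dependent care FSA: $245.39
Pre-tax total = $198.30 + $245.39 = $443.69
Taxable wages = $4957.60 − $443.69 = $4513.91
Federal income tax: $4513.91 × 0.25 = $1128.48
State tax withheld: $4513.91 × 0.06 = $270.83
City income tax: $4513.91 × 0.01 = $45.14
PFL insurance: $4957.60 × 0.01 = $49.58
Social Security tax: $4957.60 × 0.04 = $198.30
State unemployment insurance (employee share): $4957.60 × 0.01 = $49.58
Total deductions = $198.30 + $245.39 + $1128.48 + $270.83 + $45.14 + $49.58 + $198.30 + $49.58 = $2185.60
Net pay = $4957.60 − $2185.60 = $2772.00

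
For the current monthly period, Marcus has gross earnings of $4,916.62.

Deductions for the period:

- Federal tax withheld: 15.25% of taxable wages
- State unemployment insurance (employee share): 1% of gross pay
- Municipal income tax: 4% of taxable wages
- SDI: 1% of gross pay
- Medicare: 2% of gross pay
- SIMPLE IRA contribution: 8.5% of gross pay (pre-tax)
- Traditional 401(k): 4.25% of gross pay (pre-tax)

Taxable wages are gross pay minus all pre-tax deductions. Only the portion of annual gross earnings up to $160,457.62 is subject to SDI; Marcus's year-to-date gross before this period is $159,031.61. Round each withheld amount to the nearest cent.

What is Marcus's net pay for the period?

SIMPLE IRA contribution: $4,916.62 × 0.085 = $417.91
Traditional 401(k): $4,916.62 × 0.0425 = $208.96
Pre-tax total = $417.91 + $208.96 = $626.87
Taxable wages = $4,916.62 − $626.87 = $4,289.75
Federal tax withheld: $4,289.75 × 0.1525 = $654.19
Municipal income tax: $4,289.75 × 0.04 = $171.59
State unemployment insurance (employee share): $4,916.62 × 0.01 = $49.17
SDI: only $160,457.62 − $159,031.61 = $1,426.01 of this check is subject → $1,426.01 × 0.01 = $14.26
Medicare: $4,916.62 × 0.02 = $98.33
Total deductions = $417.91 + $208.96 + $654.19 + $171.59 + $49.17 + $14.26 + $98.33 = $1,614.41
Net pay = $4,916.62 − $1,614.41 = $3,302.21

$3,302.21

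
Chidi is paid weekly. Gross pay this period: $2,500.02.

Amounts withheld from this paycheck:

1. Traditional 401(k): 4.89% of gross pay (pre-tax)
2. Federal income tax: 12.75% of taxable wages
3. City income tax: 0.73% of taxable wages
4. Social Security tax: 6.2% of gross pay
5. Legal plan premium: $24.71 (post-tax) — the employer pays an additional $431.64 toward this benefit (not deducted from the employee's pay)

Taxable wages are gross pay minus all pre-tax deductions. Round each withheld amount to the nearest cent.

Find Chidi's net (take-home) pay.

Traditional 401(k): $2,500.02 × 0.0489 = $122.25
Taxable wages = $2,500.02 − $122.25 = $2,377.77
Federal income tax: $2,377.77 × 0.1275 = $303.17
City income tax: $2,377.77 × 0.0073 = $17.36
Social Security tax: $2,500.02 × 0.062 = $155.00
Legal plan premium: $24.71
(Employer's $431.64 toward legal plan premium is not withheld from the employee.)
Total deductions = $122.25 + $303.17 + $17.36 + $155.00 + $24.71 = $622.49
Net pay = $2,500.02 − $622.49 = $1,877.53

$1,877.53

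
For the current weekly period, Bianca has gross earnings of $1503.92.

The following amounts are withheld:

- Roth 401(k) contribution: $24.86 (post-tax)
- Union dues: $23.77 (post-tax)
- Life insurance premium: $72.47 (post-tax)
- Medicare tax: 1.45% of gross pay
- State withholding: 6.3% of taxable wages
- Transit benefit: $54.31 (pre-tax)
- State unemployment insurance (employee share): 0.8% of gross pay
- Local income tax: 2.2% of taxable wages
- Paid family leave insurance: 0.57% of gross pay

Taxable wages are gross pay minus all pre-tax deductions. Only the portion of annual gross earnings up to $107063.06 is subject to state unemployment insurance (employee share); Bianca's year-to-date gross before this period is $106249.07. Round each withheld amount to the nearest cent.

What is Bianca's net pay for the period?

Transit benefit: $54.31
Taxable wages = $1503.92 − $54.31 = $1449.61
State withholding: $1449.61 × 0.063 = $91.33
Local income tax: $1449.61 × 0.022 = $31.89
Paid family leave insurance: $1503.92 × 0.0057 = $8.57
Medicare tax: $1503.92 × 0.0145 = $21.81
State unemployment insurance (employee share): only $107063.06 − $106249.07 = $813.99 of this check is subject → $813.99 × 0.008 = $6.51
Life insurance premium: $72.47
Union dues: $23.77
Roth 401(k) contribution: $24.86
Total deductions = $54.31 + $91.33 + $31.89 + $8.57 + $21.81 + $6.51 + $72.47 + $23.77 + $24.86 = $335.52
Net pay = $1503.92 − $335.52 = $1168.40

$1168.40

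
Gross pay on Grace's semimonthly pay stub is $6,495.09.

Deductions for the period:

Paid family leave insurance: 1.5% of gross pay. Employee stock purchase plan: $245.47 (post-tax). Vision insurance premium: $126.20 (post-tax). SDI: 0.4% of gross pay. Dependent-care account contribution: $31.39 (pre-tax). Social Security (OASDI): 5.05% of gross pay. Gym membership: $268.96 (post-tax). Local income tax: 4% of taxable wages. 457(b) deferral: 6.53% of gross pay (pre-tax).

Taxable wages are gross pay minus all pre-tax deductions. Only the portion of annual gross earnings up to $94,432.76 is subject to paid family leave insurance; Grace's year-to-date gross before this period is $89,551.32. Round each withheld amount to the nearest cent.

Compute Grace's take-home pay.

457(b) deferral: $6,495.09 × 0.0653 = $424.13
Dependent-care account contribution: $31.39
Pre-tax total = $424.13 + $31.39 = $455.52
Taxable wages = $6,495.09 − $455.52 = $6,039.57
Local income tax: $6,039.57 × 0.04 = $241.58
SDI: $6,495.09 × 0.004 = $25.98
Social Security (OASDI): $6,495.09 × 0.0505 = $328.00
Paid family leave insurance: only $94,432.76 − $89,551.32 = $4,881.44 of this check is subject → $4,881.44 × 0.015 = $73.22
Gym membership: $268.96
Employee stock purchase plan: $245.47
Vision insurance premium: $126.20
Total deductions = $424.13 + $31.39 + $241.58 + $25.98 + $328.00 + $73.22 + $268.96 + $245.47 + $126.20 = $1,764.93
Net pay = $6,495.09 − $1,764.93 = $4,730.16

$4,730.16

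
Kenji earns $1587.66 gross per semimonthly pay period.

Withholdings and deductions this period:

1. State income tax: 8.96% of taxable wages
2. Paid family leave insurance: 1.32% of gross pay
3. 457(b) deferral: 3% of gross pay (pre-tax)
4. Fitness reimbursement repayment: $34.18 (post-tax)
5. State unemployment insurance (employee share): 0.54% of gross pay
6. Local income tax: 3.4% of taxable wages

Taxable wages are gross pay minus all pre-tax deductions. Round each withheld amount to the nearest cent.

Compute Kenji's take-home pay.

$1285.97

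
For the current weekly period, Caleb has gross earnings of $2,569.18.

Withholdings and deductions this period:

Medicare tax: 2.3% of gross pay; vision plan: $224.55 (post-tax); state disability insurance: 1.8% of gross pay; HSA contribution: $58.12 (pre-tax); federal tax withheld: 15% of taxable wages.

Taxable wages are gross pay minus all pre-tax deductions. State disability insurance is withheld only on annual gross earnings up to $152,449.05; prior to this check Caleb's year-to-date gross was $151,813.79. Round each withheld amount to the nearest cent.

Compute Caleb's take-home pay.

HSA contribution: $58.12
Taxable wages = $2,569.18 − $58.12 = $2,511.06
Federal tax withheld: $2,511.06 × 0.15 = $376.66
State disability insurance: only $152,449.05 − $151,813.79 = $635.26 of this check is subject → $635.26 × 0.018 = $11.43
Medicare tax: $2,569.18 × 0.023 = $59.09
Vision plan: $224.55
Total deductions = $58.12 + $376.66 + $11.43 + $59.09 + $224.55 = $729.85
Net pay = $2,569.18 − $729.85 = $1,839.33

$1,839.33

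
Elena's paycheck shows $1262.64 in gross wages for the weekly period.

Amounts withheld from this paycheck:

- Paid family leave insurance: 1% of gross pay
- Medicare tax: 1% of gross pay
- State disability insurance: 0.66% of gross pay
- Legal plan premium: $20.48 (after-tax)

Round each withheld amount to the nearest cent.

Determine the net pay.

Paid family leave insurance: $1262.64 × 0.01 = $12.63
State disability insurance: $1262.64 × 0.0066 = $8.33
Medicare tax: $1262.64 × 0.01 = $12.63
Legal plan premium: $20.48
Total deductions = $12.63 + $8.33 + $12.63 + $20.48 = $54.07
Net pay = $1262.64 − $54.07 = $1208.57

$1208.57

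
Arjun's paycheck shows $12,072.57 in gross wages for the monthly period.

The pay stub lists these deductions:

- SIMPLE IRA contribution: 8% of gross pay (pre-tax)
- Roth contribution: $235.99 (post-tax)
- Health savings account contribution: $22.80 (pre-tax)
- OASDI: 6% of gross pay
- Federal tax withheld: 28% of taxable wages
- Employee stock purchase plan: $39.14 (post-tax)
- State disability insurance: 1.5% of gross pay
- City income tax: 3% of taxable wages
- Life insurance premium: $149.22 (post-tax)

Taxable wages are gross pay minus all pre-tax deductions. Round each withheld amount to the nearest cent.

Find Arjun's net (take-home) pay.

$6,318.14

Health savings account contribution: $22.80
SIMPLE IRA contribution: $12,072.57 × 0.08 = $965.81
Pre-tax total = $22.80 + $965.81 = $988.61
Taxable wages = $12,072.57 − $988.61 = $11,083.96
City income tax: $11,083.96 × 0.03 = $332.52
Federal tax withheld: $11,083.96 × 0.28 = $3,103.51
OASDI: $12,072.57 × 0.06 = $724.35
State disability insurance: $12,072.57 × 0.015 = $181.09
Roth contribution: $235.99
Employee stock purchase plan: $39.14
Life insurance premium: $149.22
Total deductions = $22.80 + $965.81 + $332.52 + $3,103.51 + $724.35 + $181.09 + $235.99 + $39.14 + $149.22 = $5,754.43
Net pay = $12,072.57 − $5,754.43 = $6,318.14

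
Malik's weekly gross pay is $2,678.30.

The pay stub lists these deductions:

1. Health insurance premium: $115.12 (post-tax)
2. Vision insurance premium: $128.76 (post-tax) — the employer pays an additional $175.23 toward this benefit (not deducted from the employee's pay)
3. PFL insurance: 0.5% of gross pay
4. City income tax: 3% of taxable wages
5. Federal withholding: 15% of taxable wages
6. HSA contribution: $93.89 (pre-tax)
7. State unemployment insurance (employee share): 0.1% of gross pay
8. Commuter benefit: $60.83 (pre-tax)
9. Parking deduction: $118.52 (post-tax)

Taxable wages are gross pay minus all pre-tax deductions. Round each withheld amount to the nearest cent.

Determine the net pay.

$1,690.86

Commuter benefit: $60.83
HSA contribution: $93.89
Pre-tax total = $60.83 + $93.89 = $154.72
Taxable wages = $2,678.30 − $154.72 = $2,523.58
City income tax: $2,523.58 × 0.03 = $75.71
Federal withholding: $2,523.58 × 0.15 = $378.54
PFL insurance: $2,678.30 × 0.005 = $13.39
State unemployment insurance (employee share): $2,678.30 × 0.001 = $2.68
Vision insurance premium: $128.76
Parking deduction: $118.52
Health insurance premium: $115.12
(Employer's $175.23 toward vision insurance premium is not withheld from the employee.)
Total deductions = $60.83 + $93.89 + $75.71 + $378.54 + $13.39 + $2.68 + $128.76 + $118.52 + $115.12 = $987.44
Net pay = $2,678.30 − $987.44 = $1,690.86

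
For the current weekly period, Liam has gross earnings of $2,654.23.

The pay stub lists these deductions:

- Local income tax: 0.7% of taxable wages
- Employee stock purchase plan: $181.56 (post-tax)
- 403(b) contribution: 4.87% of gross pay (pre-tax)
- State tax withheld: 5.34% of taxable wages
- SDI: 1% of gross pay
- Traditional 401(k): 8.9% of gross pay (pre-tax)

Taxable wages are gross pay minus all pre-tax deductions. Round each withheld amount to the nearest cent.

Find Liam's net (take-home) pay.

Traditional 401(k): $2,654.23 × 0.089 = $236.23
403(b) contribution: $2,654.23 × 0.0487 = $129.26
Pre-tax total = $236.23 + $129.26 = $365.49
Taxable wages = $2,654.23 − $365.49 = $2,288.74
Local income tax: $2,288.74 × 0.007 = $16.02
State tax withheld: $2,288.74 × 0.0534 = $122.22
SDI: $2,654.23 × 0.01 = $26.54
Employee stock purchase plan: $181.56
Total deductions = $236.23 + $129.26 + $16.02 + $122.22 + $26.54 + $181.56 = $711.83
Net pay = $2,654.23 − $711.83 = $1,942.40

$1,942.40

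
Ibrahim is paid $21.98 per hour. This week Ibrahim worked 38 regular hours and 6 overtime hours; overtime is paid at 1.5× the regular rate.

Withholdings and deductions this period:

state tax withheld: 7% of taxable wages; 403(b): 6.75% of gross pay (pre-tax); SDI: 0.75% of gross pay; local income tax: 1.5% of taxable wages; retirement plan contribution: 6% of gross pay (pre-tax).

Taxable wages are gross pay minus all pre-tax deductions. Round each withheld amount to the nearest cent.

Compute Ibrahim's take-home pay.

Regular pay: 38 × $21.98 = $835.24
Overtime pay: 6 × $21.98 × 1.5 = $197.82
Gross pay = $835.24 + $197.82 = $1,033.06
403(b): $1,033.06 × 0.0675 = $69.73
Retirement plan contribution: $1,033.06 × 0.06 = $61.98
Pre-tax total = $69.73 + $61.98 = $131.71
Taxable wages = $1,033.06 − $131.71 = $901.35
Local income tax: $901.35 × 0.015 = $13.52
State tax withheld: $901.35 × 0.07 = $63.09
SDI: $1,033.06 × 0.0075 = $7.75
Total deductions = $69.73 + $61.98 + $13.52 + $63.09 + $7.75 = $216.07
Net pay = $1,033.06 − $216.07 = $816.99

$816.99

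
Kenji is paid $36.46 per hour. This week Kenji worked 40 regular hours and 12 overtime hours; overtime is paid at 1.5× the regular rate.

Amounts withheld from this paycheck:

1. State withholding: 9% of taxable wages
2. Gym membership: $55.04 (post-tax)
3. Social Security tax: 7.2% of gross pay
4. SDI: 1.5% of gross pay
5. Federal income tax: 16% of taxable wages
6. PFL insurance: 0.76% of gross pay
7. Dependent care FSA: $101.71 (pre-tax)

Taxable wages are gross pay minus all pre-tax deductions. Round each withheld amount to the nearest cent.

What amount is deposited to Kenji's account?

$1,254.63

Regular pay: 40 × $36.46 = $1,458.40
Overtime pay: 12 × $36.46 × 1.5 = $656.28
Gross pay = $1,458.40 + $656.28 = $2,114.68
Dependent care FSA: $101.71
Taxable wages = $2,114.68 − $101.71 = $2,012.97
State withholding: $2,012.97 × 0.09 = $181.17
Federal income tax: $2,012.97 × 0.16 = $322.08
SDI: $2,114.68 × 0.015 = $31.72
Social Security tax: $2,114.68 × 0.072 = $152.26
PFL insurance: $2,114.68 × 0.0076 = $16.07
Gym membership: $55.04
Total deductions = $101.71 + $181.17 + $322.08 + $31.72 + $152.26 + $16.07 + $55.04 = $860.05
Net pay = $2,114.68 − $860.05 = $1,254.63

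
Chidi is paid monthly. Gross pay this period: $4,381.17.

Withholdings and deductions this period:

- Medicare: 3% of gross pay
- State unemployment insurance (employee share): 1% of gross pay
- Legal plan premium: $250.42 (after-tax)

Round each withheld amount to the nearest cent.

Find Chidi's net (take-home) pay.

$3,955.50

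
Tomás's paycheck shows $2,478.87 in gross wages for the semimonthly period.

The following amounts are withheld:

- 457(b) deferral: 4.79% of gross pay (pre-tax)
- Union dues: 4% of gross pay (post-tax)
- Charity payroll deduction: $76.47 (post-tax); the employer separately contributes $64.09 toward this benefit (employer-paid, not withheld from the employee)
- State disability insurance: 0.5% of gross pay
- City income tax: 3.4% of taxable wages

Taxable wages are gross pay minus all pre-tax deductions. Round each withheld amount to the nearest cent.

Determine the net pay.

$2,091.88

457(b) deferral: $2,478.87 × 0.0479 = $118.74
Taxable wages = $2,478.87 − $118.74 = $2,360.13
City income tax: $2,360.13 × 0.034 = $80.24
State disability insurance: $2,478.87 × 0.005 = $12.39
Charity payroll deduction: $76.47
Union dues: $2,478.87 × 0.04 = $99.15
(Employer's $64.09 toward charity payroll deduction is not withheld from the employee.)
Total deductions = $118.74 + $80.24 + $12.39 + $76.47 + $99.15 = $386.99
Net pay = $2,478.87 − $386.99 = $2,091.88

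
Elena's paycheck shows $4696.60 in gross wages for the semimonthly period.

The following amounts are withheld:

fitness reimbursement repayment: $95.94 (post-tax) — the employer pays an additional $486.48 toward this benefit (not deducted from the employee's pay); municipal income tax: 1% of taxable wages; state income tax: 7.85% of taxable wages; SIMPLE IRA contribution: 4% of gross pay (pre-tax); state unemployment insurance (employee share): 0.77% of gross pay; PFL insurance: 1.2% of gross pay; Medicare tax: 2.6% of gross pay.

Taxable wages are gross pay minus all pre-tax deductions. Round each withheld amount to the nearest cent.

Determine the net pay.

$3799.14

SIMPLE IRA contribution: $4696.60 × 0.04 = $187.86
Taxable wages = $4696.60 − $187.86 = $4508.74
Municipal income tax: $4508.74 × 0.01 = $45.09
State income tax: $4508.74 × 0.0785 = $353.94
PFL insurance: $4696.60 × 0.012 = $56.36
State unemployment insurance (employee share): $4696.60 × 0.0077 = $36.16
Medicare tax: $4696.60 × 0.026 = $122.11
Fitness reimbursement repayment: $95.94
(Employer's $486.48 toward fitness reimbursement repayment is not withheld from the employee.)
Total deductions = $187.86 + $45.09 + $353.94 + $56.36 + $36.16 + $122.11 + $95.94 = $897.46
Net pay = $4696.60 − $897.46 = $3799.14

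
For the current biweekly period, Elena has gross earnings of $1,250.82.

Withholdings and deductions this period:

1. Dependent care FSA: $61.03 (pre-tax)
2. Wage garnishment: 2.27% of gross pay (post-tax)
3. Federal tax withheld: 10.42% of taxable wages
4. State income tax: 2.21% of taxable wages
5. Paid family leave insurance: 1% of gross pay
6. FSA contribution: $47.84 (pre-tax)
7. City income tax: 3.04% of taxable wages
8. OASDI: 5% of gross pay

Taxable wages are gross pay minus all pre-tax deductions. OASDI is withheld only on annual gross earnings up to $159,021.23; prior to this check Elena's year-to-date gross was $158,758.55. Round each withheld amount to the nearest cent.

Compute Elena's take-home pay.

$908.97

FSA contribution: $47.84
Dependent care FSA: $61.03
Pre-tax total = $47.84 + $61.03 = $108.87
Taxable wages = $1,250.82 − $108.87 = $1,141.95
City income tax: $1,141.95 × 0.0304 = $34.72
State income tax: $1,141.95 × 0.0221 = $25.24
Federal tax withheld: $1,141.95 × 0.1042 = $118.99
OASDI: only $159,021.23 − $158,758.55 = $262.68 of this check is subject → $262.68 × 0.05 = $13.13
Paid family leave insurance: $1,250.82 × 0.01 = $12.51
Wage garnishment: $1,250.82 × 0.0227 = $28.39
Total deductions = $47.84 + $61.03 + $34.72 + $25.24 + $118.99 + $13.13 + $12.51 + $28.39 = $341.85
Net pay = $1,250.82 − $341.85 = $908.97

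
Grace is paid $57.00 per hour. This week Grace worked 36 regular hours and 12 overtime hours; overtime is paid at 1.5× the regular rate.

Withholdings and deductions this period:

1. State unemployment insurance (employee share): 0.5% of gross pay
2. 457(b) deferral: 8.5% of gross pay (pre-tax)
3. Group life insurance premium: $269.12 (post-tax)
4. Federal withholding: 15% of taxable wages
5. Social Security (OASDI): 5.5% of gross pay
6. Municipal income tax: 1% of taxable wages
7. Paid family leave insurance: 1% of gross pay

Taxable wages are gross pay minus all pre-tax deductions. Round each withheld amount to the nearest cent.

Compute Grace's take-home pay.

Regular pay: 36 × $57.00 = $2052.00
Overtime pay: 12 × $57.00 × 1.5 = $1026.00
Gross pay = $2052.00 + $1026.00 = $3078.00
457(b) deferral: $3078.00 × 0.085 = $261.63
Taxable wages = $3078.00 − $261.63 = $2816.37
Municipal income tax: $2816.37 × 0.01 = $28.16
Federal withholding: $2816.37 × 0.15 = $422.46
State unemployment insurance (employee share): $3078.00 × 0.005 = $15.39
Social Security (OASDI): $3078.00 × 0.055 = $169.29
Paid family leave insurance: $3078.00 × 0.01 = $30.78
Group life insurance premium: $269.12
Total deductions = $261.63 + $28.16 + $422.46 + $15.39 + $169.29 + $30.78 + $269.12 = $1196.83
Net pay = $3078.00 − $1196.83 = $1881.17

$1881.17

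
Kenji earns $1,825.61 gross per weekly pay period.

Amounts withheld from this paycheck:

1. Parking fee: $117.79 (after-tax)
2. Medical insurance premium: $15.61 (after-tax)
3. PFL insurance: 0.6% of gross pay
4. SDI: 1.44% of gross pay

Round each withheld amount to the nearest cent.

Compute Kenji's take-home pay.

$1,654.97

SDI: $1,825.61 × 0.0144 = $26.29
PFL insurance: $1,825.61 × 0.006 = $10.95
Medical insurance premium: $15.61
Parking fee: $117.79
Total deductions = $26.29 + $10.95 + $15.61 + $117.79 = $170.64
Net pay = $1,825.61 − $170.64 = $1,654.97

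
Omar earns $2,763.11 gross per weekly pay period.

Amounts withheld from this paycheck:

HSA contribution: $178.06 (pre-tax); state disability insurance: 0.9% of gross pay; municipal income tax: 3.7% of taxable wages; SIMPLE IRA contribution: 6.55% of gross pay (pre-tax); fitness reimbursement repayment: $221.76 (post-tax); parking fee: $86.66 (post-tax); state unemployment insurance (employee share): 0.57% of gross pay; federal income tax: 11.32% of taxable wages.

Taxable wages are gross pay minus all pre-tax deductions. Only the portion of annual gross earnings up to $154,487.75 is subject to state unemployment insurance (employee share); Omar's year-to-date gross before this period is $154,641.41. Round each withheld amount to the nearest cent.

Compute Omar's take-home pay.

$1,709.69

SIMPLE IRA contribution: $2,763.11 × 0.0655 = $180.98
HSA contribution: $178.06
Pre-tax total = $180.98 + $178.06 = $359.04
Taxable wages = $2,763.11 − $359.04 = $2,404.07
Federal income tax: $2,404.07 × 0.1132 = $272.14
Municipal income tax: $2,404.07 × 0.037 = $88.95
State unemployment insurance (employee share): annual cap $154,487.75 already reached (YTD $154,641.41), so $0.00
State disability insurance: $2,763.11 × 0.009 = $24.87
Parking fee: $86.66
Fitness reimbursement repayment: $221.76
Total deductions = $180.98 + $178.06 + $272.14 + $88.95 + $0.00 + $24.87 + $86.66 + $221.76 = $1,053.42
Net pay = $2,763.11 − $1,053.42 = $1,709.69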